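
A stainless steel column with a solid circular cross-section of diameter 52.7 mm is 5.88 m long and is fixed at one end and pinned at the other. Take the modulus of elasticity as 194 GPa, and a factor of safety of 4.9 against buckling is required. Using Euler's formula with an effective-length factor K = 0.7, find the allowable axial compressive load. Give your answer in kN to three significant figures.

I = πd⁴/64 = π×52.7⁴/64 = 378600 mm⁴.
Effective length L_e = KL = 0.7×5.88 m = 4116 mm.
Euler critical load P_cr = π²EI/L_e² = π²×194000×378600/4116² = 42790 N.
P_allow = P_cr/n = 42790/4.9 = 8733 N.

P_allow = 8.73 kN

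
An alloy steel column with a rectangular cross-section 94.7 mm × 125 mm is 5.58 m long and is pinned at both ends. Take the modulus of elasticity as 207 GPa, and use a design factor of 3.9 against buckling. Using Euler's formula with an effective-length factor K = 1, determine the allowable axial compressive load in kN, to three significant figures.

P_allow = 149 kN

Buckling occurs about the weak axis: I_min = h·b³/12 = 125×94.7³/12 = 8.847×10^6 mm⁴ (b = 94.7 mm is the smaller dimension).
Effective length L_e = KL = 1×5.58 m = 5580 mm.
Euler critical load P_cr = π²EI/L_e² = π²×207000×8.847×10^6/5580² = 580500 N.
P_allow = P_cr/n = 580500/3.9 = 148800 N.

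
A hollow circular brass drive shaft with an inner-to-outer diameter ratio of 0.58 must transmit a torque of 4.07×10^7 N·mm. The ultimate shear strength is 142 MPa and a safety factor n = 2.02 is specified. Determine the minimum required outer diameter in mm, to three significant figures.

τ_allow = 142/2.02 = 70.30 MPa.
For a hollow shaft τ = 16T/[πd_o³(1−k⁴)] with k = 0.58, so 1−k⁴ = 0.8868.
d_o³ = 16T/[π τ_allow (1−k⁴)] = 16×4.0700×10^7/(π×70.30×0.8868) = 3.325×10^6 mm³.
d_o = 149.3 mm.

d_o = 149 mm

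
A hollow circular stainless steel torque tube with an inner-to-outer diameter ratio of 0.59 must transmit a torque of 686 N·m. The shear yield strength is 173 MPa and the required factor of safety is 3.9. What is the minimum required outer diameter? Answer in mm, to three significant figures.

τ_allow = 173/3.9 = 44.36 MPa.
For a hollow shaft τ = 16T/[πd_o³(1−k⁴)] with k = 0.59, so 1−k⁴ = 0.8788.
d_o³ = 16T/[π τ_allow (1−k⁴)] = 16×686000/(π×44.36×0.8788) = 89620 mm³.
d_o = 44.75 mm.

d_o = 44.8 mm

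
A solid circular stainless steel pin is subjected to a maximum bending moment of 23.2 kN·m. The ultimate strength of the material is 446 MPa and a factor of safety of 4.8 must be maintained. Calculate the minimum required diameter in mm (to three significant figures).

d = 136 mm

σ_allow = 446/4.8 = 92.92 MPa.
For a solid circular section σ = 32M/(πd³), so d³ = 32M/(π σ_allow) = 32×2.3200×10^7/(π×92.92) = 2.543×10^6 mm³.
d = 136.5 mm.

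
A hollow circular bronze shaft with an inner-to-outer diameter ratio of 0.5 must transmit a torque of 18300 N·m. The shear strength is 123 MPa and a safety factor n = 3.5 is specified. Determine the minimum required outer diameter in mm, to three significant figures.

d_o = 141 mm

τ_allow = 123/3.5 = 35.14 MPa.
For a hollow shaft τ = 16T/[πd_o³(1−k⁴)] with k = 0.5, so 1−k⁴ = 0.9375.
d_o³ = 16T/[π τ_allow (1−k⁴)] = 16×1.8300×10^7/(π×35.14×0.9375) = 2.829×10^6 mm³.
d_o = 141.4 mm.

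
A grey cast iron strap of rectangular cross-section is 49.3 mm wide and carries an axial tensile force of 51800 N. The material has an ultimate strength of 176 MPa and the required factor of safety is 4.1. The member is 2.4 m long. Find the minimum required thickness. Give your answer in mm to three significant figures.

t = 24.5 mm

σ_allow = 176/4.1 = 42.93 MPa.
Required area A = F/σ_allow = 51800/42.93 = 1207 mm².
t = A/w = 1207/49.3 = 24.48 mm.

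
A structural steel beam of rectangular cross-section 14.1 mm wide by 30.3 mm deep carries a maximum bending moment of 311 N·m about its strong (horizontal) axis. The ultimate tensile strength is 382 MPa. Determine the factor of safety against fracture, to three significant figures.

n = 2.65

Section modulus S = bh²/6 = 14.1×30.3²/6 = 2158 mm³.
σ = M/S = 311000/2158 = 144.1 MPa.
n = 382/144.1 = 2.650.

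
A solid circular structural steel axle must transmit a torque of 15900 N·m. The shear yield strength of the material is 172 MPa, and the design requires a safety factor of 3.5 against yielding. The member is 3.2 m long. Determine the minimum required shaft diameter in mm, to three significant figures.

d = 118 mm

Allowable shear stress τ_allow = 172/3.5 = 49.14 MPa.
For a solid shaft τ = 16T/(πd³), so d³ = 16T/(π τ_allow) = 16×1.5900×10^7/(π×49.14) = 1.648×10^6 mm³.
d = (1.648×10^6)^(1/3) = 118.1 mm.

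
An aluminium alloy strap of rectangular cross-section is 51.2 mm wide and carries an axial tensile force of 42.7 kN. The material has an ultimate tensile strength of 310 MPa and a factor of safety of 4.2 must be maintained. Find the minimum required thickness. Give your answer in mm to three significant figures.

σ_allow = 310/4.2 = 73.81 MPa.
Required area A = F/σ_allow = 42700/73.81 = 578.5 mm².
t = A/w = 578.5/51.2 = 11.30 mm.

t = 11.3 mm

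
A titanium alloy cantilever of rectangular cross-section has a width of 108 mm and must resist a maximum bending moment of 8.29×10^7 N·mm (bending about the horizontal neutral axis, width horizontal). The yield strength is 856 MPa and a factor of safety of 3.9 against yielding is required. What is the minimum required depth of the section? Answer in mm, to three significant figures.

σ_allow = 856/3.9 = 219.5 MPa.
For a rectangular section σ = 6M/(bh²), so h² = 6M/(b σ_allow) = 6×8.2900×10^7/(108×219.5) = 20980 mm².
h = 144.9 mm.

h = 145 mm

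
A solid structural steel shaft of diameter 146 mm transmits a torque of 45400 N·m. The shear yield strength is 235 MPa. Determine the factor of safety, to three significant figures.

τ = 16T/(πd³) = 16×4.5400×10^7/(π×146³) = 74.30 MPa.
n = τ_limit/τ = 235/74.30 = 3.163.

n = 3.16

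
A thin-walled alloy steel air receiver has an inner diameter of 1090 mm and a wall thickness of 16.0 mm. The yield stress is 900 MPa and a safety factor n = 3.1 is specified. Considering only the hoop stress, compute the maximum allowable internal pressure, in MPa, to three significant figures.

p_allow = 8.52 MPa

σ_allow = 900/3.1 = 290.3 MPa.
σ_h = pD/(2t) → p_allow = 2σ_allow t/D = 2×290.3×16.0/1090 = 8.523 MPa.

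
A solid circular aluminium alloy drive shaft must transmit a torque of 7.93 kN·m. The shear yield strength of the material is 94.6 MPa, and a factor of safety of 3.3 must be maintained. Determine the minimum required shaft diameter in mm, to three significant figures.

Allowable shear stress τ_allow = 94.6/3.3 = 28.67 MPa.
For a solid shaft τ = 16T/(πd³), so d³ = 16T/(π τ_allow) = 16×7930000/(π×28.67) = 1.409×10^6 mm³.
d = (1.409×10^6)^(1/3) = 112.1 mm.

d = 112 mm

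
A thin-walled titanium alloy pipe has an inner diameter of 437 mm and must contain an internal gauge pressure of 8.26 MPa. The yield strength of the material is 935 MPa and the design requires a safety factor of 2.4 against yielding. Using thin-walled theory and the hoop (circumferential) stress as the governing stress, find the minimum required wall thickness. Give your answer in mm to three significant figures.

σ_allow = 935/2.4 = 389.6 MPa.
Hoop stress σ_h = pD/(2t), so t = pD/(2σ_allow) = 8.26×437/(2×389.6) = 4.633 mm.

t = 4.63 mm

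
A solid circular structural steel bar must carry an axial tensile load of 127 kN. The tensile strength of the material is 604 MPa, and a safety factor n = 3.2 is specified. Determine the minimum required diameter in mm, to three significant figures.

d = 29.3 mm

Allowable stress σ_allow = 604/3.2 = 188.8 MPa.
Required area A = F/σ_allow = 127000/188.8 = 672.8 mm².
A = πd²/4 → d = √(4A/π) = 29.27 mm.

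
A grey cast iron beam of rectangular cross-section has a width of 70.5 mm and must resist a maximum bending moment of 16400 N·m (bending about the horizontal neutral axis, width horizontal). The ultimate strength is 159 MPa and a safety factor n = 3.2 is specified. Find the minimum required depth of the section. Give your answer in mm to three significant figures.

σ_allow = 159/3.2 = 49.69 MPa.
For a rectangular section σ = 6M/(bh²), so h² = 6M/(b σ_allow) = 6×1.6400×10^7/(70.5×49.69) = 28090 mm².
h = 167.6 mm.

h = 168 mm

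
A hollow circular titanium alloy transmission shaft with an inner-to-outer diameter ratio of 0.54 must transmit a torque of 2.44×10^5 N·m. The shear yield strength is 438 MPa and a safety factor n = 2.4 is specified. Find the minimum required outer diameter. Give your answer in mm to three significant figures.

d_o = 195 mm

τ_allow = 438/2.4 = 182.5 MPa.
For a hollow shaft τ = 16T/[πd_o³(1−k⁴)] with k = 0.54, so 1−k⁴ = 0.9150.
d_o³ = 16T/[π τ_allow (1−k⁴)] = 16×2.4400×10^8/(π×182.5×0.9150) = 7.442×10^6 mm³.
d_o = 195.2 mm.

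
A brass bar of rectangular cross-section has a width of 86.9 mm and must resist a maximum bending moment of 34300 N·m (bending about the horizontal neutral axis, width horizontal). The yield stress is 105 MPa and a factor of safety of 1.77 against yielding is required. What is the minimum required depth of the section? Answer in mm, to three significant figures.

σ_allow = 105/1.77 = 59.32 MPa.
For a rectangular section σ = 6M/(bh²), so h² = 6M/(b σ_allow) = 6×3.4300×10^7/(86.9×59.32) = 39920 mm².
h = 199.8 mm.

h = 200 mm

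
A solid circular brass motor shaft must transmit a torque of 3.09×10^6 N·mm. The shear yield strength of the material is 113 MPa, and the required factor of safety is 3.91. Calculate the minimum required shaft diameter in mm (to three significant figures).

d = 81.7 mm

Allowable shear stress τ_allow = 113/3.91 = 28.90 MPa.
For a solid shaft τ = 16T/(πd³), so d³ = 16T/(π τ_allow) = 16×3090000/(π×28.90) = 544500 mm³.
d = (544500)^(1/3) = 81.66 mm.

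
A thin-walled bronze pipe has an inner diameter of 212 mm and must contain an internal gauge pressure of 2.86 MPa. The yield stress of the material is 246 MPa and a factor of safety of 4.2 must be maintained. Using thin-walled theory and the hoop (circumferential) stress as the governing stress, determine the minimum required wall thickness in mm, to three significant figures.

t = 5.18 mm

σ_allow = 246/4.2 = 58.57 MPa.
Hoop stress σ_h = pD/(2t), so t = pD/(2σ_allow) = 2.86×212/(2×58.57) = 5.176 mm.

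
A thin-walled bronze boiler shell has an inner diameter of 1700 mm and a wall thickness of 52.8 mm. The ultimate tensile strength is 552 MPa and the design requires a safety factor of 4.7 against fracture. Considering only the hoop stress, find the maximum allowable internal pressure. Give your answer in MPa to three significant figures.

p_allow = 7.30 MPa

σ_allow = 552/4.7 = 117.4 MPa.
σ_h = pD/(2t) → p_allow = 2σ_allow t/D = 2×117.4×52.8/1700 = 7.296 MPa.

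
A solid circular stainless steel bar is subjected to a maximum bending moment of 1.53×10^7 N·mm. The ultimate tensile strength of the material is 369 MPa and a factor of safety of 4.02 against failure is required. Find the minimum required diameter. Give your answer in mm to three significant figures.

σ_allow = 369/4.02 = 91.79 MPa.
For a solid circular section σ = 32M/(πd³), so d³ = 32M/(π σ_allow) = 32×1.5300×10^7/(π×91.79) = 1.698×10^6 mm³.
d = 119.3 mm.

d = 119 mm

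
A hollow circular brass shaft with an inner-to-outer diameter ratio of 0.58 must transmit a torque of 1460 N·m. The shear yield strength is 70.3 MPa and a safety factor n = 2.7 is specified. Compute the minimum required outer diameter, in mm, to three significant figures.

τ_allow = 70.3/2.7 = 26.04 MPa.
For a hollow shaft τ = 16T/[πd_o³(1−k⁴)] with k = 0.58, so 1−k⁴ = 0.8868.
d_o³ = 16T/[π τ_allow (1−k⁴)] = 16×1460000/(π×26.04×0.8868) = 322000 mm³.
d_o = 68.54 mm.

d_o = 68.5 mm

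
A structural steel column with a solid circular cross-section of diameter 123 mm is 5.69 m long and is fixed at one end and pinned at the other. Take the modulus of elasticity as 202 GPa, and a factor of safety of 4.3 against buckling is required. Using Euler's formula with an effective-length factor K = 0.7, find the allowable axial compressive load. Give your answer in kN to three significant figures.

P_allow = 328 kN

I = πd⁴/64 = π×123⁴/64 = 1.124×10^7 mm⁴.
Effective length L_e = KL = 0.7×5.69 m = 3983 mm.
Euler critical load P_cr = π²EI/L_e² = π²×202000×1.124×10^7/3983² = 1.412×10^6 N.
P_allow = P_cr/n = 1.412×10^6/4.3 = 328400 N.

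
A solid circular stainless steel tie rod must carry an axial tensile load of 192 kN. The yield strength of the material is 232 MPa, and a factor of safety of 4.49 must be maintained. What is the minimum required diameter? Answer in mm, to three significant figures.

Allowable stress σ_allow = 232/4.49 = 51.67 MPa.
Required area A = F/σ_allow = 192000/51.67 = 3716 mm².
A = πd²/4 → d = √(4A/π) = 68.78 mm.

d = 68.8 mm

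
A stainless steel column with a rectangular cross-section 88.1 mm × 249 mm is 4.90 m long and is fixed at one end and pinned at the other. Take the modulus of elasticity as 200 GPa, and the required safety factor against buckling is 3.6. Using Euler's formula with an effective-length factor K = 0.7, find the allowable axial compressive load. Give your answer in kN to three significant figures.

P_allow = 661 kN

Buckling occurs about the weak axis: I_min = h·b³/12 = 249×88.1³/12 = 1.419×10^7 mm⁴ (b = 88.1 mm is the smaller dimension).
Effective length L_e = KL = 0.7×4.90 m = 3430 mm.
Euler critical load P_cr = π²EI/L_e² = π²×200000×1.419×10^7/3430² = 2.381×10^6 N.
P_allow = P_cr/n = 2.381×10^6/3.6 = 661300 N.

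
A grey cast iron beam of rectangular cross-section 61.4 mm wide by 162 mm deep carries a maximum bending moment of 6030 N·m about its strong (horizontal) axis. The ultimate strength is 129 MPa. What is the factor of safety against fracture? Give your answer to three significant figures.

n = 5.75

Section modulus S = bh²/6 = 61.4×162²/6 = 268600 mm³.
σ = M/S = 6030000/268600 = 22.45 MPa.
n = 129/22.45 = 5.745.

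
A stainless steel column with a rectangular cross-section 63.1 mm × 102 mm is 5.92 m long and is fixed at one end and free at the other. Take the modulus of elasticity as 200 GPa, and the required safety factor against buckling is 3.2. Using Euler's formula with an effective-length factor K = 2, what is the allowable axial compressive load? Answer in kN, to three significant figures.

P_allow = 9.40 kN

Buckling occurs about the weak axis: I_min = h·b³/12 = 102×63.1³/12 = 2.136×10^6 mm⁴ (b = 63.1 mm is the smaller dimension).
Effective length L_e = KL = 2×5.92 m = 11840 mm.
Euler critical load P_cr = π²EI/L_e² = π²×200000×2.136×10^6/11840² = 30070 N.
P_allow = P_cr/n = 30070/3.2 = 9397 N.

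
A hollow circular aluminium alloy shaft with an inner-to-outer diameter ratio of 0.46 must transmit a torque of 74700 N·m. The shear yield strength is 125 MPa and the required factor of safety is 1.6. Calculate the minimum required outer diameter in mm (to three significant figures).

d_o = 172 mm

τ_allow = 125/1.6 = 78.12 MPa.
For a hollow shaft τ = 16T/[πd_o³(1−k⁴)] with k = 0.46, so 1−k⁴ = 0.9552.
d_o³ = 16T/[π τ_allow (1−k⁴)] = 16×7.4700×10^7/(π×78.12×0.9552) = 5.098×10^6 mm³.
d_o = 172.1 mm.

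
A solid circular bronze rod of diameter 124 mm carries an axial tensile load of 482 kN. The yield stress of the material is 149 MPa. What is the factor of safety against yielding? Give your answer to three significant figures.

n = 3.73

A = πd²/4 = 12080 mm².
σ = F/A = 482000/12080 = 39.91 MPa.
n = 149/39.91 = 3.733.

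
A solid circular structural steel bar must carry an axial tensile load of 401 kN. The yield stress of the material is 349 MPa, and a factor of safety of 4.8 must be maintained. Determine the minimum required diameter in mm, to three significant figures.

d = 83.8 mm

Allowable stress σ_allow = 349/4.8 = 72.71 MPa.
Required area A = F/σ_allow = 401000/72.71 = 5515 mm².
A = πd²/4 → d = √(4A/π) = 83.80 mm.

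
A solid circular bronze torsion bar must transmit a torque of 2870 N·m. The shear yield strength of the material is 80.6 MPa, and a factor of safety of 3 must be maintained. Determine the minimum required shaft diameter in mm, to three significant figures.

Allowable shear stress τ_allow = 80.6/3 = 26.87 MPa.
For a solid shaft τ = 16T/(πd³), so d³ = 16T/(π τ_allow) = 16×2870000/(π×26.87) = 544000 mm³.
d = (544000)^(1/3) = 81.64 mm.

d = 81.6 mm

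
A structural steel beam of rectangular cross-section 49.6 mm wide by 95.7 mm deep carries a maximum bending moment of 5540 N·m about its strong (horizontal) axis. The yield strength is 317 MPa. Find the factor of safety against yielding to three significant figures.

n = 4.33

Section modulus S = bh²/6 = 49.6×95.7²/6 = 75710 mm³.
σ = M/S = 5540000/75710 = 73.17 MPa.
n = 317/73.17 = 4.332.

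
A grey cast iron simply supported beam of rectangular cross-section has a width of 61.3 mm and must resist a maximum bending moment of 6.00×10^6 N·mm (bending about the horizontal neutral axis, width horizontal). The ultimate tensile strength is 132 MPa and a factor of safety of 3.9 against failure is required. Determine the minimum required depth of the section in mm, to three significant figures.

h = 132 mm

σ_allow = 132/3.9 = 33.85 MPa.
For a rectangular section σ = 6M/(bh²), so h² = 6M/(b σ_allow) = 6×6000000/(61.3×33.85) = 17350 mm².
h = 131.7 mm.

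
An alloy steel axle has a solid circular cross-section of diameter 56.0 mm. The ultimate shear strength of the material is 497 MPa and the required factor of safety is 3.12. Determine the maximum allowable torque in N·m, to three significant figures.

τ_allow = 497/3.12 = 159.3 MPa.
For a solid shaft T_allow = τ_allow·πd³/16; πd³/16 = π×56.0³/16 = 34480 mm³.
T_allow = 159.3×34480 = 5.493×10^6 N·mm = 5493 N·m.

T_allow = 5490 N·m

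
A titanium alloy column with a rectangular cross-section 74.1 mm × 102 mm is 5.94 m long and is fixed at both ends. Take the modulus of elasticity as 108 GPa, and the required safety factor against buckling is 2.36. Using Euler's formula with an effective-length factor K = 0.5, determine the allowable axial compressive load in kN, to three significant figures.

Buckling occurs about the weak axis: I_min = h·b³/12 = 102×74.1³/12 = 3.458×10^6 mm⁴ (b = 74.1 mm is the smaller dimension).
Effective length L_e = KL = 0.5×5.94 m = 2970 mm.
Euler critical load P_cr = π²EI/L_e² = π²×108000×3.458×10^6/2970² = 417900 N.
P_allow = P_cr/n = 417900/2.36 = 177100 N.

P_allow = 177 kN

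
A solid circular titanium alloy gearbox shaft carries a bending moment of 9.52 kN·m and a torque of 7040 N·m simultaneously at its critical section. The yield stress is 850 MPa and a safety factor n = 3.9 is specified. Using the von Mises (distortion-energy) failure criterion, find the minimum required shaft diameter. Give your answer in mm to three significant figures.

σ_allow = σ_y/n = 850/3.9 = 217.9 MPa.
For a solid shaft σ_b = 32M/(πd³) and τ = 16T/(πd³), so the von Mises stress is σ' = (16/πd³)·√(4M²+3T²).
√(4M²+3T²) = √(4×(9.520×10^6)² + 3×(7.040×10^6)²) = 2.261×10^7 N·mm.
d³ = 16×2.261×10^7/(π×217.9) = 528300 mm³.
d = 80.84 mm.

d = 80.8 mm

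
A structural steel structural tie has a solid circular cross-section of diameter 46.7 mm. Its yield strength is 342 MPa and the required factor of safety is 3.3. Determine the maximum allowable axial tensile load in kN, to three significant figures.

F_allow = 178 kN

σ_allow = 342/3.3 = 103.6 MPa.
A = πd²/4 = π×46.7²/4 = 1713 mm².
F_allow = σ_allow × A = 103.6×1713 = 177500 N.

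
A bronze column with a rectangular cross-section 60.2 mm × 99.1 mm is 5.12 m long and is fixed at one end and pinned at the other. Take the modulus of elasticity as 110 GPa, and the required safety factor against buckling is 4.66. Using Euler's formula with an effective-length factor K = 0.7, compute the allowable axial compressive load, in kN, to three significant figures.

P_allow = 32.7 kN

Buckling occurs about the weak axis: I_min = h·b³/12 = 99.1×60.2³/12 = 1.802×10^6 mm⁴ (b = 60.2 mm is the smaller dimension).
Effective length L_e = KL = 0.7×5.12 m = 3584 mm.
Euler critical load P_cr = π²EI/L_e² = π²×110000×1.802×10^6/3584² = 152300 N.
P_allow = P_cr/n = 152300/4.66 = 32680 N.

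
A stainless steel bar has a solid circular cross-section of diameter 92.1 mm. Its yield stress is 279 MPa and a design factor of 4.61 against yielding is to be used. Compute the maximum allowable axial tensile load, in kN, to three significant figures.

F_allow = 403 kN

σ_allow = 279/4.61 = 60.52 MPa.
A = πd²/4 = π×92.1²/4 = 6662 mm².
F_allow = σ_allow × A = 60.52×6662 = 403200 N.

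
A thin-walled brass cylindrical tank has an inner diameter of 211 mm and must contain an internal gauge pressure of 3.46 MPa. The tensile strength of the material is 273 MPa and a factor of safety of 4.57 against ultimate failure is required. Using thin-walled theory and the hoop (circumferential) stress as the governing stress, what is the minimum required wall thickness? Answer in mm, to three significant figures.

σ_allow = 273/4.57 = 59.74 MPa.
Hoop stress σ_h = pD/(2t), so t = pD/(2σ_allow) = 3.46×211/(2×59.74) = 6.111 mm.

t = 6.11 mm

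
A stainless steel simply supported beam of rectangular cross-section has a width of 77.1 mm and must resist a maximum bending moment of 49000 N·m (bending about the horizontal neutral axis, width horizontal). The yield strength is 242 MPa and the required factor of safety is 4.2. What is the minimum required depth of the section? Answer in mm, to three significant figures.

h = 257 mm

σ_allow = 242/4.2 = 57.62 MPa.
For a rectangular section σ = 6M/(bh²), so h² = 6M/(b σ_allow) = 6×4.9000×10^7/(77.1×57.62) = 66180 mm².
h = 257.3 mm.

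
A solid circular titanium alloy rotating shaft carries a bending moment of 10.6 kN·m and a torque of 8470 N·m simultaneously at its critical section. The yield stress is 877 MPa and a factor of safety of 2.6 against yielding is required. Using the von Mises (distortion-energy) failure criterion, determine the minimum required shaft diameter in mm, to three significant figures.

d = 73.0 mm

σ_allow = σ_y/n = 877/2.6 = 337.3 MPa.
For a solid shaft σ_b = 32M/(πd³) and τ = 16T/(πd³), so the von Mises stress is σ' = (16/πd³)·√(4M²+3T²).
√(4M²+3T²) = √(4×(1.060×10^7)² + 3×(8.470×10^6)²) = 2.578×10^7 N·mm.
d³ = 16×2.578×10^7/(π×337.3) = 389300 mm³.
d = 73.02 mm.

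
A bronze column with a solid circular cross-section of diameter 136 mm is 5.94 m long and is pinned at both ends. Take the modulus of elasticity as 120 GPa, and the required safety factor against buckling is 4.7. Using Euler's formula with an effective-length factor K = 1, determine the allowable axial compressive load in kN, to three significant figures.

P_allow = 120 kN

I = πd⁴/64 = π×136⁴/64 = 1.679×10^7 mm⁴.
Effective length L_e = KL = 1×5.94 m = 5940 mm.
Euler critical load P_cr = π²EI/L_e² = π²×120000×1.679×10^7/5940² = 563700 N.
P_allow = P_cr/n = 563700/4.7 = 119900 N.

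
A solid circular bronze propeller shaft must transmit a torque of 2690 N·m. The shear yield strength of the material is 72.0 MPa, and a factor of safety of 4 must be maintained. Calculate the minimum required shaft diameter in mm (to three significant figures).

Allowable shear stress τ_allow = 72.0/4 = 18.00 MPa.
For a solid shaft τ = 16T/(πd³), so d³ = 16T/(π τ_allow) = 16×2690000/(π×18.00) = 761100 mm³.
d = (761100)^(1/3) = 91.30 mm.

d = 91.3 mm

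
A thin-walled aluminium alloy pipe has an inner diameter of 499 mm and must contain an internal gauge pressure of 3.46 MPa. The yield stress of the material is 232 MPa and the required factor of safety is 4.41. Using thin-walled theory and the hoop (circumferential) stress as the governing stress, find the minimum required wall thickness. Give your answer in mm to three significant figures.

σ_allow = 232/4.41 = 52.61 MPa.
Hoop stress σ_h = pD/(2t), so t = pD/(2σ_allow) = 3.46×499/(2×52.61) = 16.41 mm.

t = 16.4 mm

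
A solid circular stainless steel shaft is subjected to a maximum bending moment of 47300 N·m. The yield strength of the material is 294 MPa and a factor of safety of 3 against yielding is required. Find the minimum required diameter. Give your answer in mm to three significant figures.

d = 170 mm

σ_allow = 294/3 = 98.00 MPa.
For a solid circular section σ = 32M/(πd³), so d³ = 32M/(π σ_allow) = 32×4.7300×10^7/(π×98.00) = 4.916×10^6 mm³.
d = 170.0 mm.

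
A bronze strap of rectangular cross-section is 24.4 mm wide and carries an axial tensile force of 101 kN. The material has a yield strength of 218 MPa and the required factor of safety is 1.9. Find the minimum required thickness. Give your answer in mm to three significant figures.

t = 36.1 mm

σ_allow = 218/1.9 = 114.7 MPa.
Required area A = F/σ_allow = 101000/114.7 = 880.3 mm².
t = A/w = 880.3/24.4 = 36.08 mm.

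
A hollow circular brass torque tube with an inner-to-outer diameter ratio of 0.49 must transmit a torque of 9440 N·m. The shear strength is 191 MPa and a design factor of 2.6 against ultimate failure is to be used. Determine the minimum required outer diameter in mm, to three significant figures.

τ_allow = 191/2.6 = 73.46 MPa.
For a hollow shaft τ = 16T/[πd_o³(1−k⁴)] with k = 0.49, so 1−k⁴ = 0.9424.
d_o³ = 16T/[π τ_allow (1−k⁴)] = 16×9440000/(π×73.46×0.9424) = 694500 mm³.
d_o = 88.56 mm.

d_o = 88.6 mm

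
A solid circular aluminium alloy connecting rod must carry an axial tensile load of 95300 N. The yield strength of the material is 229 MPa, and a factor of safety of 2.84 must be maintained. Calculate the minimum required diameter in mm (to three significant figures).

Allowable stress σ_allow = 229/2.84 = 80.63 MPa.
Required area A = F/σ_allow = 95300/80.63 = 1182 mm².
A = πd²/4 → d = √(4A/π) = 38.79 mm.

d = 38.8 mm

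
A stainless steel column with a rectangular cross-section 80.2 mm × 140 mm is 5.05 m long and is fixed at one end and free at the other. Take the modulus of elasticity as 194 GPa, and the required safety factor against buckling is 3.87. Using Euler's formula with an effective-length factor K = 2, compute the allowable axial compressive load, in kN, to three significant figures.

P_allow = 29.2 kN

Buckling occurs about the weak axis: I_min = h·b³/12 = 140×80.2³/12 = 6.018×10^6 mm⁴ (b = 80.2 mm is the smaller dimension).
Effective length L_e = KL = 2×5.05 m = 10100 mm.
Euler critical load P_cr = π²EI/L_e² = π²×194000×6.018×10^6/10100² = 113000 N.
P_allow = P_cr/n = 113000/3.87 = 29190 N.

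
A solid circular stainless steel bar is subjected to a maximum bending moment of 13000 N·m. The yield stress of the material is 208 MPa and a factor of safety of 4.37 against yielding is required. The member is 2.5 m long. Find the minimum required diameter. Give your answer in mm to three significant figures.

d = 141 mm

σ_allow = 208/4.37 = 47.60 MPa.
For a solid circular section σ = 32M/(πd³), so d³ = 32M/(π σ_allow) = 32×1.3000×10^7/(π×47.60) = 2.782×10^6 mm³.
d = 140.6 mm.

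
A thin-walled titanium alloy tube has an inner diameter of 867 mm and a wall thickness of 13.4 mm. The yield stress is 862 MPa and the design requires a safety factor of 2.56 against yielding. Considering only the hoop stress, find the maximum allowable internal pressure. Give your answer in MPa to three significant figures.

σ_allow = 862/2.56 = 336.7 MPa.
σ_h = pD/(2t) → p_allow = 2σ_allow t/D = 2×336.7×13.4/867 = 10.41 MPa.

p_allow = 10.4 MPa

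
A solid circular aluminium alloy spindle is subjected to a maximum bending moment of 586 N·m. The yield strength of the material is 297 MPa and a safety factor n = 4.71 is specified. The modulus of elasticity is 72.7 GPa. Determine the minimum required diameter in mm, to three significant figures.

σ_allow = 297/4.71 = 63.06 MPa.
For a solid circular section σ = 32M/(πd³), so d³ = 32M/(π σ_allow) = 32×586000/(π×63.06) = 94660 mm³.
d = 45.57 mm.

d = 45.6 mm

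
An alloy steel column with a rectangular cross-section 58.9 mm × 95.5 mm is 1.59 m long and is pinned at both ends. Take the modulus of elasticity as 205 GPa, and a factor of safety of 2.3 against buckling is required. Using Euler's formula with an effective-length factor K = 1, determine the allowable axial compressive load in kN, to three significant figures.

Buckling occurs about the weak axis: I_min = h·b³/12 = 95.5×58.9³/12 = 1.626×10^6 mm⁴ (b = 58.9 mm is the smaller dimension).
Effective length L_e = KL = 1×1.59 m = 1590 mm.
Euler critical load P_cr = π²EI/L_e² = π²×205000×1.626×10^6/1590² = 1.301×10^6 N.
P_allow = P_cr/n = 1.301×10^6/2.3 = 565800 N.

P_allow = 566 kN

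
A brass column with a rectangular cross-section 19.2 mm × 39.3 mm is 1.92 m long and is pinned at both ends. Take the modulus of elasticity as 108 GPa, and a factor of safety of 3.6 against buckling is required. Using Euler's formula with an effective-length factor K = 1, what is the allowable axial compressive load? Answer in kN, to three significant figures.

Buckling occurs about the weak axis: I_min = h·b³/12 = 39.3×19.2³/12 = 23180 mm⁴ (b = 19.2 mm is the smaller dimension).
Effective length L_e = KL = 1×1.92 m = 1920 mm.
Euler critical load P_cr = π²EI/L_e² = π²×108000×23180/1920² = 6702 N.
P_allow = P_cr/n = 6702/3.6 = 1862 N.

P_allow = 1.86 kN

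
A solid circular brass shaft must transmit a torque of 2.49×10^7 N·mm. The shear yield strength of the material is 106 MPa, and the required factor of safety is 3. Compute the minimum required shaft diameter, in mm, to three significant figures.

Allowable shear stress τ_allow = 106/3 = 35.33 MPa.
For a solid shaft τ = 16T/(πd³), so d³ = 16T/(π τ_allow) = 16×2.4900×10^7/(π×35.33) = 3.589×10^6 mm³.
d = (3.589×10^6)^(1/3) = 153.1 mm.

d = 153 mm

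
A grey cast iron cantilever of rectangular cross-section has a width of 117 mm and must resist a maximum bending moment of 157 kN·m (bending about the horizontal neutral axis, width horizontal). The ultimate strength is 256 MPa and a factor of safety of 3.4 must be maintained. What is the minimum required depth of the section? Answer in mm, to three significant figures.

h = 327 mm

σ_allow = 256/3.4 = 75.29 MPa.
For a rectangular section σ = 6M/(bh²), so h² = 6M/(b σ_allow) = 6×1.5700×10^8/(117×75.29) = 106900 mm².
h = 327.0 mm.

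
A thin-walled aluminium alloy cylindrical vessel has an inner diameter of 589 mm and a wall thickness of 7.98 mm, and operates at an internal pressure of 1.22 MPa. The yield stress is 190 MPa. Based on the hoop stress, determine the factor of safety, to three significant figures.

n = 4.22

σ_h = pD/(2t) = 1.22×589/(2×7.98) = 45.02 MPa.
n = 190/45.02 = 4.220.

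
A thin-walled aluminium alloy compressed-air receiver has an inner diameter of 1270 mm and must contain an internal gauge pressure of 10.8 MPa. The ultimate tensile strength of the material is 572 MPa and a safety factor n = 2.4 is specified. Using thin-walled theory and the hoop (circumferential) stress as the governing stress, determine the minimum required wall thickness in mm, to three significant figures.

σ_allow = 572/2.4 = 238.3 MPa.
Hoop stress σ_h = pD/(2t), so t = pD/(2σ_allow) = 10.8×1270/(2×238.3) = 28.77 mm.

t = 28.8 mm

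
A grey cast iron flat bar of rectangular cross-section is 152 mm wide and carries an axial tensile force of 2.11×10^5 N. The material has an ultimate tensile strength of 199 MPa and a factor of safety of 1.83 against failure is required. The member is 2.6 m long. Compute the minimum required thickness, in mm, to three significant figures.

t = 12.8 mm

σ_allow = 199/1.83 = 108.7 MPa.
Required area A = F/σ_allow = 211000/108.7 = 1940 mm².
t = A/w = 1940/152 = 12.77 mm.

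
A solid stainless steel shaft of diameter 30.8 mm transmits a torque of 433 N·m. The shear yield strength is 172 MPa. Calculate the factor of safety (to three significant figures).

n = 2.28

τ = 16T/(πd³) = 16×433000/(π×30.8³) = 75.48 MPa.
n = τ_limit/τ = 172/75.48 = 2.279.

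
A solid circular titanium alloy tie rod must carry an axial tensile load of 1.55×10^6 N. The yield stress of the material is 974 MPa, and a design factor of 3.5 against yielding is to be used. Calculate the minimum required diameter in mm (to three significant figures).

Allowable stress σ_allow = 974/3.5 = 278.3 MPa.
Required area A = F/σ_allow = 1550000/278.3 = 5570 mm².
A = πd²/4 → d = √(4A/π) = 84.21 mm.

d = 84.2 mm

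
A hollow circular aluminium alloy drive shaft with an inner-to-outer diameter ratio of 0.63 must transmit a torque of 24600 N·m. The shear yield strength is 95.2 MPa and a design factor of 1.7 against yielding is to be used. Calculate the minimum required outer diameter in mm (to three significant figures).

d_o = 138 mm

τ_allow = 95.2/1.7 = 56.00 MPa.
For a hollow shaft τ = 16T/[πd_o³(1−k⁴)] with k = 0.63, so 1−k⁴ = 0.8425.
d_o³ = 16T/[π τ_allow (1−k⁴)] = 16×2.4600×10^7/(π×56.00×0.8425) = 2.656×10^6 mm³.
d_o = 138.5 mm.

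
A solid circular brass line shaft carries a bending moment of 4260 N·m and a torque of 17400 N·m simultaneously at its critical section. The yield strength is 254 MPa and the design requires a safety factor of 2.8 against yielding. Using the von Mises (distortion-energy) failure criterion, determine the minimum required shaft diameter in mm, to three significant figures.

σ_allow = σ_y/n = 254/2.8 = 90.71 MPa.
For a solid shaft σ_b = 32M/(πd³) and τ = 16T/(πd³), so the von Mises stress is σ' = (16/πd³)·√(4M²+3T²).
√(4M²+3T²) = √(4×(4.260×10^6)² + 3×(1.740×10^7)²) = 3.132×10^7 N·mm.
d³ = 16×3.132×10^7/(π×90.71) = 1.758×10^6 mm³.
d = 120.7 mm.

d = 121 mm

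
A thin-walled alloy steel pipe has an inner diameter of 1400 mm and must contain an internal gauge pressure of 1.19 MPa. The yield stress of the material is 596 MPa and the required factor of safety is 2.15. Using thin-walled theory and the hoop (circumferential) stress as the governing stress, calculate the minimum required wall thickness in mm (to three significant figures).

σ_allow = 596/2.15 = 277.2 MPa.
Hoop stress σ_h = pD/(2t), so t = pD/(2σ_allow) = 1.19×1400/(2×277.2) = 3.005 mm.

t = 3.00 mm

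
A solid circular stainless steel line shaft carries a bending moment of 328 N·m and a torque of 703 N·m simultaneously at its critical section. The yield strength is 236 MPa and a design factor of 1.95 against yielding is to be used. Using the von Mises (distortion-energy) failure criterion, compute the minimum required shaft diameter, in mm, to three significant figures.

σ_allow = σ_y/n = 236/1.95 = 121.0 MPa.
For a solid shaft σ_b = 32M/(πd³) and τ = 16T/(πd³), so the von Mises stress is σ' = (16/πd³)·√(4M²+3T²).
√(4M²+3T²) = √(4×(328000)² + 3×(703000)²) = 1.383×10^6 N·mm.
d³ = 16×1.383×10^6/(π×121.0) = 58200 mm³.
d = 38.75 mm.

d = 38.8 mm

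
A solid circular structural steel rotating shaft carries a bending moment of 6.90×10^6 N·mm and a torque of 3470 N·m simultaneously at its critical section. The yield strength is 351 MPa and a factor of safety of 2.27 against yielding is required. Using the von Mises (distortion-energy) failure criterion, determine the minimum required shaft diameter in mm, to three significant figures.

σ_allow = σ_y/n = 351/2.27 = 154.6 MPa.
For a solid shaft σ_b = 32M/(πd³) and τ = 16T/(πd³), so the von Mises stress is σ' = (16/πd³)·√(4M²+3T²).
√(4M²+3T²) = √(4×(6.900×10^6)² + 3×(3.470×10^6)²) = 1.505×10^7 N·mm.
d³ = 16×1.505×10^7/(π×154.6) = 495800 mm³.
d = 79.15 mm.

d = 79.1 mm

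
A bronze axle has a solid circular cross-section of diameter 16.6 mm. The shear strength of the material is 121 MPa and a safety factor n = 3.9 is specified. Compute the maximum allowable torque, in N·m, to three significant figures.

T_allow = 27.9 N·m

τ_allow = 121/3.9 = 31.03 MPa.
For a solid shaft T_allow = τ_allow·πd³/16; πd³/16 = π×16.6³/16 = 898.2 mm³.
T_allow = 31.03×898.2 = 27870 N·mm = 27.87 N·m.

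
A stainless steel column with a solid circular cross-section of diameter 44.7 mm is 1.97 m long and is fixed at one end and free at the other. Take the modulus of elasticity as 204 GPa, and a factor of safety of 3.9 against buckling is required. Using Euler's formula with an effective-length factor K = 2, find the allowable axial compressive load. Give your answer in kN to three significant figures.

I = πd⁴/64 = π×44.7⁴/64 = 196000 mm⁴.
Effective length L_e = KL = 2×1.97 m = 3940 mm.
Euler critical load P_cr = π²EI/L_e² = π²×204000×196000/3940² = 25420 N.
P_allow = P_cr/n = 25420/3.9 = 6517 N.

P_allow = 6.52 kN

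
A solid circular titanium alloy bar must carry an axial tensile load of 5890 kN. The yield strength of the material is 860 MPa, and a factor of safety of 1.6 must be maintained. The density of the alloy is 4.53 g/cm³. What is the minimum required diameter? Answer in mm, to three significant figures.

d = 118 mm

Allowable stress σ_allow = 860/1.6 = 537.5 MPa.
Required area A = F/σ_allow = 5890000/537.5 = 10960 mm².
A = πd²/4 → d = √(4A/π) = 118.1 mm.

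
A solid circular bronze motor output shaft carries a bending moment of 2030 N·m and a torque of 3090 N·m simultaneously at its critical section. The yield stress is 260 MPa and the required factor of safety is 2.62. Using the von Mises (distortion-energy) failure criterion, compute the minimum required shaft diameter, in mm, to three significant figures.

σ_allow = σ_y/n = 260/2.62 = 99.24 MPa.
For a solid shaft σ_b = 32M/(πd³) and τ = 16T/(πd³), so the von Mises stress is σ' = (16/πd³)·√(4M²+3T²).
√(4M²+3T²) = √(4×(2.030×10^6)² + 3×(3.090×10^6)²) = 6.718×10^6 N·mm.
d³ = 16×6.718×10^6/(π×99.24) = 344800 mm³.
d = 70.12 mm.

d = 70.1 mm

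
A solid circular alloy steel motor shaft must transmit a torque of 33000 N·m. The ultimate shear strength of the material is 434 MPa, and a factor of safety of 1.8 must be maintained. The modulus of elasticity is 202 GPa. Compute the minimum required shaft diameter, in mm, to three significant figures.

d = 88.7 mm

Allowable shear stress τ_allow = 434/1.8 = 241.1 MPa.
For a solid shaft τ = 16T/(πd³), so d³ = 16T/(π τ_allow) = 16×3.3000×10^7/(π×241.1) = 697100 mm³.
d = (697100)^(1/3) = 88.67 mm.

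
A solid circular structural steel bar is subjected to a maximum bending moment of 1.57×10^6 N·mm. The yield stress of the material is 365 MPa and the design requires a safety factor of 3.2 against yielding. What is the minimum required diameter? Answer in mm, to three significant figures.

σ_allow = 365/3.2 = 114.1 MPa.
For a solid circular section σ = 32M/(πd³), so d³ = 32M/(π σ_allow) = 32×1570000/(π×114.1) = 140200 mm³.
d = 51.95 mm.

d = 52.0 mm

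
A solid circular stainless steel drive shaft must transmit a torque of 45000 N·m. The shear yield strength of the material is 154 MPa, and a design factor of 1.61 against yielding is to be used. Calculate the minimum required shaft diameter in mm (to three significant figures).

Allowable shear stress τ_allow = 154/1.61 = 95.65 MPa.
For a solid shaft τ = 16T/(πd³), so d³ = 16T/(π τ_allow) = 16×4.5000×10^7/(π×95.65) = 2.396×10^6 mm³.
d = (2.396×10^6)^(1/3) = 133.8 mm.

d = 134 mm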